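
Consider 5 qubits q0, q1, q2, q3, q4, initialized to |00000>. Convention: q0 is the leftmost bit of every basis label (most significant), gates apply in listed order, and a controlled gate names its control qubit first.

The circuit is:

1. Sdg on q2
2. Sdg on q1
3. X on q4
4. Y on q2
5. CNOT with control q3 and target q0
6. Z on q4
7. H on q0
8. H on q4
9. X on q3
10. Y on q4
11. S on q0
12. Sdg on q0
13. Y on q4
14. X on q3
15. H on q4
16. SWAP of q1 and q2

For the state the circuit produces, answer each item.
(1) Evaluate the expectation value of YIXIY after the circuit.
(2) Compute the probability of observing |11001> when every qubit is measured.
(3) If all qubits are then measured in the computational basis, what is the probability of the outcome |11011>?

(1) In the final state, YIXIY has expectation 0. Key observation: steps 8-15 multiply out to the identity, so the circuit reduces to the remaining gates.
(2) A full measurement returns |11001> with probability 1/2.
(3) Outcome |11011> occurs with probability 0.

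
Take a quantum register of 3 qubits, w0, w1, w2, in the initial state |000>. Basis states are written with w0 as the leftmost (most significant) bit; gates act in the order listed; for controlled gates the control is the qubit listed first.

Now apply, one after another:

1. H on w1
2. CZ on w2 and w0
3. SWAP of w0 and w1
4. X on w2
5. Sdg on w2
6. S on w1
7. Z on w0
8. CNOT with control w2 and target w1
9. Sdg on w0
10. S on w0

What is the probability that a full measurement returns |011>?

The probability of measuring |011> is 1/2.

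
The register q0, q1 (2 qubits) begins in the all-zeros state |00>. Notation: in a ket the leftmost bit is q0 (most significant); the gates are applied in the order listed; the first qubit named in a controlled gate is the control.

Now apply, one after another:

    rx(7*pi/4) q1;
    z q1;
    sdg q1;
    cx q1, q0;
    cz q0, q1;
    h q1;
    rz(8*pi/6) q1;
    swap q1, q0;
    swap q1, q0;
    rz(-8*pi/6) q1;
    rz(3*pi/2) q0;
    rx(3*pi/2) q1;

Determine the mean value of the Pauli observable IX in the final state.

The observable IX averages to sqrt(2)/2. Key observation: steps 7-10 multiply out to the identity, so the circuit reduces to the remaining gates.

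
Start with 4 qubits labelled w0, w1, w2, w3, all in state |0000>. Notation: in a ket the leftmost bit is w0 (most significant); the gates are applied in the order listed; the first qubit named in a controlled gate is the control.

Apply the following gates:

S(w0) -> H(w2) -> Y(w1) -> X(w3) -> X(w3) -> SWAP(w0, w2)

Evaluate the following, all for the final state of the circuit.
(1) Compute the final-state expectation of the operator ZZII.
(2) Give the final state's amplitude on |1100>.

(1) The expectation value of ZZII is 0. Key observation: gates 4-5 undo each other exactly, leaving only the rest of the circuit to track.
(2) The final state's coefficient on |1100> equals sqrt(2)*I/2.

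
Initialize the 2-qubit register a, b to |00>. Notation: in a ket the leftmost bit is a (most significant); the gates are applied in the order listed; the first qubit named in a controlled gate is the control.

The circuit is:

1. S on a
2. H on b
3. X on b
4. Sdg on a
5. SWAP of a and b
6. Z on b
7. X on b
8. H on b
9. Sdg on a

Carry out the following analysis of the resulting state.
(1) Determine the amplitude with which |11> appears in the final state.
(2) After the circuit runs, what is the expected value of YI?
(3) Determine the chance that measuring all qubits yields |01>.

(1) |11> carries amplitude I/2 in the final state.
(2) The expectation value of YI is -1.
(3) A full measurement returns |01> with probability 1/4.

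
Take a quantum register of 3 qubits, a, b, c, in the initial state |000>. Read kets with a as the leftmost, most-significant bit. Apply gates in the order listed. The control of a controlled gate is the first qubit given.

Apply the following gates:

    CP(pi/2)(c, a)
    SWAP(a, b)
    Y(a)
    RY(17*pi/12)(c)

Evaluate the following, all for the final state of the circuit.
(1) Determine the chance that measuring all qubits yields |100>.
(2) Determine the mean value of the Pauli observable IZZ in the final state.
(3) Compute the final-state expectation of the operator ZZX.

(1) A full measurement returns |100> with probability -sqrt(6)/8 + sqrt(2)/8 + 1/2.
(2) The observable IZZ averages to -sqrt(6)/4 + sqrt(2)/4.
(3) In the final state, ZZX has expectation sqrt(2)/4 + sqrt(6)/4.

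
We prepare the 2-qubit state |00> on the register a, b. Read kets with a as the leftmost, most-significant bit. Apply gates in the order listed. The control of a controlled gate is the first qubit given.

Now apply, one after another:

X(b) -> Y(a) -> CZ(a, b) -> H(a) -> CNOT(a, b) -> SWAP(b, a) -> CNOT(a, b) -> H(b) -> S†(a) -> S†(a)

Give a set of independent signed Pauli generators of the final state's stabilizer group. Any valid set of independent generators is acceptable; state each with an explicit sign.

The stabilizer group can be generated by +XI, -IX, among other valid generating sets.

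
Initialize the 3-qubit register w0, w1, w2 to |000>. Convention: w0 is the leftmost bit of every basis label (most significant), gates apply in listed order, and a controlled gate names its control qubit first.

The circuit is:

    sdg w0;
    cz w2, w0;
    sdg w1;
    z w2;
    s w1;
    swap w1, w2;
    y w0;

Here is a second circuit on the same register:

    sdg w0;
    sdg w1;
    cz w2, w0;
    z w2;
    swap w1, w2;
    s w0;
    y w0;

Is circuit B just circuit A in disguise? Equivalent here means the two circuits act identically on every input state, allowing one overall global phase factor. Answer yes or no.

No, they are not equivalent — no single phase factor reconciles the two unitaries.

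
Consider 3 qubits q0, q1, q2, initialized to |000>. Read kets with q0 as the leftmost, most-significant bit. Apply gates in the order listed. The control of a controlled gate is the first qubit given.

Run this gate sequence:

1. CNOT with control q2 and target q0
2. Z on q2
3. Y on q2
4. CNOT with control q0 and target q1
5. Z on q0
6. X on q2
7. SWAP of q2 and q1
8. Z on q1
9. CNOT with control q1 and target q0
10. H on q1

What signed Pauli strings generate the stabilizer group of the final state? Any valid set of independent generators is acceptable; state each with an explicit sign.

The stabilizer group can be generated by +IXI, +ZII, +IIZ, among other valid generating sets.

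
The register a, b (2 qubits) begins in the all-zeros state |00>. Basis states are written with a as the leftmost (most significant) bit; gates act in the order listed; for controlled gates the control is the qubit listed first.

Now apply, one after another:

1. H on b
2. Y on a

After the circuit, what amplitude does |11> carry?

The amplitude on |11> is sqrt(2)*I/2.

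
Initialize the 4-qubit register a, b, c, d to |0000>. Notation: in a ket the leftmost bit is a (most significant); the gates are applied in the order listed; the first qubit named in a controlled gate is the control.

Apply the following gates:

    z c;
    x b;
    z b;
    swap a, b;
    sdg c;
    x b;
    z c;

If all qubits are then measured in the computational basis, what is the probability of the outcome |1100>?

A full measurement returns |1100> with probability 1.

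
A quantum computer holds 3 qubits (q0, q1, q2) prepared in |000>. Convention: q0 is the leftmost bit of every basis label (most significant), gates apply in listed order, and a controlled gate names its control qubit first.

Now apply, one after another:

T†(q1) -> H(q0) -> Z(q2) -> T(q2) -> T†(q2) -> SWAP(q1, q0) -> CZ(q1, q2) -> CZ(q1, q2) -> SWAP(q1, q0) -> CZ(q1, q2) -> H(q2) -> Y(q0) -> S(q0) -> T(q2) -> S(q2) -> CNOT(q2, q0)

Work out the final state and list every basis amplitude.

The resulting statevector has amplitude -I/2 on |000>, -exp(3*I*pi/4)/2 on |001>, 0 on |010>, 0 on |011>, -1/2 on |100>, exp(I*pi/4)/2 on |101>, 0 on |110>, 0 on |111>. Key observation: steps 6-9 multiply out to the identity, so the circuit reduces to the remaining gates.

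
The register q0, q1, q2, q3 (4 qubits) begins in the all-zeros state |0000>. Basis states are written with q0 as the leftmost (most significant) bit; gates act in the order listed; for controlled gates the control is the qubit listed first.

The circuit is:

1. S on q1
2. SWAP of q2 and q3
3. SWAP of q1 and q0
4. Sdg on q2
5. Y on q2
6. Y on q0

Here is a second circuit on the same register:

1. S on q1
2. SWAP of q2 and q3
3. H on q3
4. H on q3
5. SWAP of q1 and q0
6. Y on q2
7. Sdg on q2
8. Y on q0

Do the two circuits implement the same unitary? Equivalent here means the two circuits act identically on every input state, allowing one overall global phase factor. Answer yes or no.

No: there is an input state on which the two circuits produce genuinely different outputs (not merely differing by a phase).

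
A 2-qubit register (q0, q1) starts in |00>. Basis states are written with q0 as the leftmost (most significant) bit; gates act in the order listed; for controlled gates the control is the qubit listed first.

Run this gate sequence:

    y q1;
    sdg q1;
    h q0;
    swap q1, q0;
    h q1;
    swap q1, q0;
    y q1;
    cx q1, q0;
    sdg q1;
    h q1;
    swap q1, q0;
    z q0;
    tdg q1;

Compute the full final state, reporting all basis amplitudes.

After the circuit, the state carries amplitude -sqrt(2)*I/2 on |00>, 0 on |01>, sqrt(2)*I/2 on |10>, 0 on |11>.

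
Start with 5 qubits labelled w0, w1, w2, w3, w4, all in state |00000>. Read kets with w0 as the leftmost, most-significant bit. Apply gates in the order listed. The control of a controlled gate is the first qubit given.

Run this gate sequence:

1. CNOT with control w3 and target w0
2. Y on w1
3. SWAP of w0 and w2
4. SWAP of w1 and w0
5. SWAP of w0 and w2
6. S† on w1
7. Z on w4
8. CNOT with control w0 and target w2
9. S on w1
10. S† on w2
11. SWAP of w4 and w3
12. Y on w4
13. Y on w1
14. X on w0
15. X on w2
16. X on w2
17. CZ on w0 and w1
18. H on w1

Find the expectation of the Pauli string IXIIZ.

The expectation value of IXIIZ is 1. Key observation: the block from step 15 through step 16 cancels to the identity and can be dropped.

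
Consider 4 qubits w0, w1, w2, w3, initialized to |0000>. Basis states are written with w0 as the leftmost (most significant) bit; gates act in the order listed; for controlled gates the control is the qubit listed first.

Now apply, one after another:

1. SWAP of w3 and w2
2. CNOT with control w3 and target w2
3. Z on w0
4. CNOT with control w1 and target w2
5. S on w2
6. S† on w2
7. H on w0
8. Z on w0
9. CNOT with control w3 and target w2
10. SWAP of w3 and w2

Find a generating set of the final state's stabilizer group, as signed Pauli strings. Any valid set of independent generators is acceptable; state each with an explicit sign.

The stabilizer group can be generated by -XIII, +IZII, +IIZI, +IIIZ, among other valid generating sets.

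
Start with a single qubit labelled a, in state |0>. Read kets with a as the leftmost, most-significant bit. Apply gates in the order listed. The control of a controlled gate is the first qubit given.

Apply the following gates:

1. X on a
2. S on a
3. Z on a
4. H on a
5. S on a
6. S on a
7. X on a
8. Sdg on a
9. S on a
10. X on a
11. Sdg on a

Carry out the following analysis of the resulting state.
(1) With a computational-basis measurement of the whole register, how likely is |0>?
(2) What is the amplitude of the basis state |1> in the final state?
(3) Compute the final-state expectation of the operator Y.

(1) A full measurement returns |0> with probability 1/2.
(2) |1> carries amplitude -sqrt(2)/2 in the final state.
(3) The observable Y averages to -1.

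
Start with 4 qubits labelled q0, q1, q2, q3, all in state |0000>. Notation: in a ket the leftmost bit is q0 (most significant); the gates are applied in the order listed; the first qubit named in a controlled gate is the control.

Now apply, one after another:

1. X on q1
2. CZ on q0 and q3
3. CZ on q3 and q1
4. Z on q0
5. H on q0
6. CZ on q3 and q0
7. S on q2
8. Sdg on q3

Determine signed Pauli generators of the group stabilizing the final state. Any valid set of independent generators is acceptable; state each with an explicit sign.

One valid set of independent stabilizer generators is +XIII, -IZII, +IIZI, +IIIZ (any independent generating set of the same group is equally correct).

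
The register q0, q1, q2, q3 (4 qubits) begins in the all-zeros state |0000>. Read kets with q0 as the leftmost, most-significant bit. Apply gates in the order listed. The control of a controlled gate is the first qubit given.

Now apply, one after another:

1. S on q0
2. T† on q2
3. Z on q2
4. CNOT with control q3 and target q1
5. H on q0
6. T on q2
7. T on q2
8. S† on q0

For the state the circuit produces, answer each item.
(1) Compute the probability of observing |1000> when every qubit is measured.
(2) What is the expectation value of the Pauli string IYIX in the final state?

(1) A full measurement returns |1000> with probability 1/2.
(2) In the final state, IYIX has expectation 0.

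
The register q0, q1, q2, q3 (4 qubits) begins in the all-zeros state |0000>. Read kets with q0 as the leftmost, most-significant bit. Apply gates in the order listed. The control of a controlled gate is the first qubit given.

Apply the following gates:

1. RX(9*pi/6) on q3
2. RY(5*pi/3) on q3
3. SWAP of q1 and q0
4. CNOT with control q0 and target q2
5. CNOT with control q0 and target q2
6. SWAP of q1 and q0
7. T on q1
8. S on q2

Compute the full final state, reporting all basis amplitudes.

The resulting statevector has amplitude sqrt(6)/4 + sqrt(2)*I/4 on |0000>, -sqrt(2)/4 + sqrt(6)*I/4 on |0001>, and 0 on every other basis state. Key observation: the block from step 3 through step 6 cancels to the identity and can be dropped.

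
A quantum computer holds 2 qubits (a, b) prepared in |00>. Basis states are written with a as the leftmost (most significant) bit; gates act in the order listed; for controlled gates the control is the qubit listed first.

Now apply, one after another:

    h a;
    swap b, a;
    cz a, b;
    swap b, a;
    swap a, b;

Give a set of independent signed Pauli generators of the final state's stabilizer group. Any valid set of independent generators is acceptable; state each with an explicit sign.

The final state is stabilized by the group generated by +IX, +ZI; other independent generating sets are equally valid.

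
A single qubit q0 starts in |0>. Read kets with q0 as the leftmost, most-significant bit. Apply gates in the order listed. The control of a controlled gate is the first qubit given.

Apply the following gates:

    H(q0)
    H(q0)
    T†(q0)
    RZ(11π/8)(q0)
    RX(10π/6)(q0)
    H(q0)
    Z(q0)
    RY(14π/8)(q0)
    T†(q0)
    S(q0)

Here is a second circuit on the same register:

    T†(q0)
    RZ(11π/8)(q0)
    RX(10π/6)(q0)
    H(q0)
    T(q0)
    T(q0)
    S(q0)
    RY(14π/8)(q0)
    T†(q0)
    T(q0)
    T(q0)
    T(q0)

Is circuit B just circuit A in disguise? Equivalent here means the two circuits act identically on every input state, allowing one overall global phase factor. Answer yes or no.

No, they are not equivalent — no single phase factor reconciles the two unitaries.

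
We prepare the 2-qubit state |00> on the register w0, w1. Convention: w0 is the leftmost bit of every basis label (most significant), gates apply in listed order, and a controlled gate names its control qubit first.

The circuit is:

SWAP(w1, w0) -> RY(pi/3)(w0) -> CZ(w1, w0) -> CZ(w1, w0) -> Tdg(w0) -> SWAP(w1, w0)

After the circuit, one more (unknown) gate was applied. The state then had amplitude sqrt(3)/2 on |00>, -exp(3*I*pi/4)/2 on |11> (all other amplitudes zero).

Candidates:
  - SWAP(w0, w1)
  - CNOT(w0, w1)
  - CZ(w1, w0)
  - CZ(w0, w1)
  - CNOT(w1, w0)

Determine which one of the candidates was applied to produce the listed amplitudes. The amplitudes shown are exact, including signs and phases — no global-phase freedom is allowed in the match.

It was CNOT(w1, w0) that produced the state shown.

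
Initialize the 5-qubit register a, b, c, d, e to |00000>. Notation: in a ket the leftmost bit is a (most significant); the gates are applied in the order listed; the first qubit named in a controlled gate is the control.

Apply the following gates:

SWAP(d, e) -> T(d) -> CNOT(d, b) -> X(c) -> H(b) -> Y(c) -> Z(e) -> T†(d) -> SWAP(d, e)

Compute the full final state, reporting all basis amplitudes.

After the circuit, the state carries amplitude -sqrt(2)*I/2 on |00000>, -sqrt(2)*I/2 on |01000>, and 0 on every other basis state.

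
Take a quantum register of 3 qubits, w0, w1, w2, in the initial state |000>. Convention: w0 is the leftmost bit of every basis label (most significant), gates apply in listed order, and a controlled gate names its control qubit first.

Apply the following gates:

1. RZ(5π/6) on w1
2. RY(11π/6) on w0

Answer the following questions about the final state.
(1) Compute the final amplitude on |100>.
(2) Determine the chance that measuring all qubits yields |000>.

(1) |100> carries amplitude (-sqrt(6) + sqrt(2))*exp(7*I*pi/12)/4 in the final state.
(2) A full measurement returns |000> with probability sqrt(3)/4 + 1/2.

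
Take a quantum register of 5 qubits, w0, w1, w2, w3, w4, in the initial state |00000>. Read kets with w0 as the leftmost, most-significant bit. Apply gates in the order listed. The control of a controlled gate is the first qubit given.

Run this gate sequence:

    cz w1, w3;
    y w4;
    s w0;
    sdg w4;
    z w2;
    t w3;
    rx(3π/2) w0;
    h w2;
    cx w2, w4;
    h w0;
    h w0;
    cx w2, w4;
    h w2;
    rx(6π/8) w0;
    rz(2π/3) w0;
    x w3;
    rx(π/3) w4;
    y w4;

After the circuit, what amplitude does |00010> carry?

The final state's coefficient on |00010> equals sqrt(6)*(sqrt(2 - sqrt(2)) + sqrt(sqrt(2) + 2))*exp(I*pi/6)/8. Key observation: the block from step 8 through step 13 cancels to the identity and can be dropped.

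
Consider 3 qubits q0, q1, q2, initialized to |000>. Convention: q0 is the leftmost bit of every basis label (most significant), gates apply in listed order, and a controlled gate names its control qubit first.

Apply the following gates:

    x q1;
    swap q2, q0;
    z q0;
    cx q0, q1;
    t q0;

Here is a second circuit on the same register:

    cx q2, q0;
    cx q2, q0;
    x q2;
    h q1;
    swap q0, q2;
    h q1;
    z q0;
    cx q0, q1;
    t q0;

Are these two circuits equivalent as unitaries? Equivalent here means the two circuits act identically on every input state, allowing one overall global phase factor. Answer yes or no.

No, they are not equivalent — no single phase factor reconciles the two unitaries.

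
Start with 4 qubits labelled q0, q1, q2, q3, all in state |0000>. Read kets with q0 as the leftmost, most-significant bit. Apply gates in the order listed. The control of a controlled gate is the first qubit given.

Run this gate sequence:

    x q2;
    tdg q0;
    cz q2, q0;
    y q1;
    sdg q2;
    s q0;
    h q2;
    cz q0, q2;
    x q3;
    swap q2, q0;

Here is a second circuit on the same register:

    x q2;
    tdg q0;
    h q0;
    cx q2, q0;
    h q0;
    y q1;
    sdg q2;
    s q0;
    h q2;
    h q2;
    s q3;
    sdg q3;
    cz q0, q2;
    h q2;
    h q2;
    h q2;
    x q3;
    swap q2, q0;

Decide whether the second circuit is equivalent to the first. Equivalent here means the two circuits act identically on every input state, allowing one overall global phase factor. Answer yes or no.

No, they are not equivalent — no single phase factor reconciles the two unitaries.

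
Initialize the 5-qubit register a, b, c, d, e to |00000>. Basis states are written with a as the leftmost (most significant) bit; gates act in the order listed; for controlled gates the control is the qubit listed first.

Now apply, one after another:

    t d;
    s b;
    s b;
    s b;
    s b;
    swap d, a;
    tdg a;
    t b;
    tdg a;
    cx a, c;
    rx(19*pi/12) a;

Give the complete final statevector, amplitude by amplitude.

The final amplitudes are -sqrt(sqrt(2) + 2)/4 - sqrt(6 - 3*sqrt(2))/4 on |00000>, -I*sqrt(3*sqrt(2) + 6)/4 + I*sqrt(2 - sqrt(2))/4 on |10000>, and 0 on every other basis state. Key observation: steps 2-5 multiply out to the identity, so the circuit reduces to the remaining gates.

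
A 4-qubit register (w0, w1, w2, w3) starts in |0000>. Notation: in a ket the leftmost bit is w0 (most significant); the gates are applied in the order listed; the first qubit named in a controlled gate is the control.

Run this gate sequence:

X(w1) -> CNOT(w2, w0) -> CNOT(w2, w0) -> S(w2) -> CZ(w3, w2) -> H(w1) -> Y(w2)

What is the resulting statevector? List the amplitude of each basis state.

The resulting statevector has amplitude sqrt(2)*I/2 on |0010>, -sqrt(2)*I/2 on |0110>, and 0 on every other basis state. Key observation: steps 2-3 multiply out to the identity, so the circuit reduces to the remaining gates.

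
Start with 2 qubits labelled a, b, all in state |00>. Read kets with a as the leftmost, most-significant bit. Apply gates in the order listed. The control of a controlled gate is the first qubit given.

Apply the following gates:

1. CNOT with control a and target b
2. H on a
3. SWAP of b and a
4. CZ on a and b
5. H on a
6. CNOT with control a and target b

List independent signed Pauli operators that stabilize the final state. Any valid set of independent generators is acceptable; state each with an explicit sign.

The stabilizer group can be generated by +XI, +IX, among other valid generating sets.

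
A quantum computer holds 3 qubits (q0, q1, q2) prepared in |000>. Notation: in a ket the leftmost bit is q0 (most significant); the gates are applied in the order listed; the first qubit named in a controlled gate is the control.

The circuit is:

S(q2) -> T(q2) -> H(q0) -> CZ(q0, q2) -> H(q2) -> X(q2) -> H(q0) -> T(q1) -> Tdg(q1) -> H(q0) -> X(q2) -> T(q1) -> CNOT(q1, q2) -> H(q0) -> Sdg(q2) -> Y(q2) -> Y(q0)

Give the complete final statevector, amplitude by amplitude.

The final amplitudes are -sqrt(2)*I/2 on |100>, -sqrt(2)/2 on |101>, and 0 on every other basis state. Key observation: steps 6-11 multiply out to the identity, so the circuit reduces to the remaining gates.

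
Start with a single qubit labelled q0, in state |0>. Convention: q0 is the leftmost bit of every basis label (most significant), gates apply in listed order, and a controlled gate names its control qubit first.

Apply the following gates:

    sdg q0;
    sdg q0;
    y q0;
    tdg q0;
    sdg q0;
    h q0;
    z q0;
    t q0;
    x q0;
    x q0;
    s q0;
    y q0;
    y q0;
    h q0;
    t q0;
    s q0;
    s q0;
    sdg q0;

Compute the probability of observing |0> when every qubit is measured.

Outcome |0> occurs with probability 1/2 - sqrt(2)/4. Key observation: gates 17-18 undo each other exactly, leaving only the rest of the circuit to track.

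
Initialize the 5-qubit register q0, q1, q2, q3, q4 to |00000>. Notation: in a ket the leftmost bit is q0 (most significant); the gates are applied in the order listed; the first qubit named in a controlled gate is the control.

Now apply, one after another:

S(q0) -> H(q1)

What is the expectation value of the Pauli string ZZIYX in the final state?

In the final state, ZZIYX has expectation 0.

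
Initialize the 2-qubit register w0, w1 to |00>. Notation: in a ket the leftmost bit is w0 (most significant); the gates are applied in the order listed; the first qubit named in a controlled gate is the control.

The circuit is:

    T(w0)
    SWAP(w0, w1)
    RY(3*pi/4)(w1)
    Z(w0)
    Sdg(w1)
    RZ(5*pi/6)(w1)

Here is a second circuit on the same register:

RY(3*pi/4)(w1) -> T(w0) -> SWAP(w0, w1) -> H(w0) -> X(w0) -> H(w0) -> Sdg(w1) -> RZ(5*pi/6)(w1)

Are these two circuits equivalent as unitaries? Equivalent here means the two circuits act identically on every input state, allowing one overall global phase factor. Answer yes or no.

No: there is an input state on which the two circuits produce genuinely different outputs (not merely differing by a phase).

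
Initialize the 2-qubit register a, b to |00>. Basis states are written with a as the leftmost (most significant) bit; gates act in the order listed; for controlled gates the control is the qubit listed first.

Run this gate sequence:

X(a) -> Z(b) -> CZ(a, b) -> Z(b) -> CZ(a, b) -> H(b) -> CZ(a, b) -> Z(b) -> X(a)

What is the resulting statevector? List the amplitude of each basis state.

After the circuit, the state carries amplitude sqrt(2)/2 on |00>, sqrt(2)/2 on |01>, 0 on |10>, 0 on |11>.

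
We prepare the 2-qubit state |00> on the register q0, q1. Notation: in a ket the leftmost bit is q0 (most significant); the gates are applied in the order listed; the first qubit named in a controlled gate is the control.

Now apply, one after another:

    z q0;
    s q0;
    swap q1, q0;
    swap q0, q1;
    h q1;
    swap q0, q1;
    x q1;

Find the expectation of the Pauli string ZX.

The expectation value of ZX is 0.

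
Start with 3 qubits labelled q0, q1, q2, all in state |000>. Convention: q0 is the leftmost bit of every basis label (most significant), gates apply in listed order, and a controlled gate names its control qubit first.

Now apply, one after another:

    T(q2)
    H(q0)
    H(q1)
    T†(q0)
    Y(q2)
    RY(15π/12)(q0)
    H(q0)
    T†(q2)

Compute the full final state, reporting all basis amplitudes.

The final amplitudes are 0 on |000>, sqrt(2)*(-sqrt(sqrt(2) + 2) - sqrt(2 - sqrt(2)) - sqrt(2 - sqrt(2))*exp(I*pi/4) + sqrt(sqrt(2) + 2)*exp(I*pi/4))/8 on |001>, 0 on |010>, sqrt(2)*(-sqrt(sqrt(2) + 2) - sqrt(2 - sqrt(2)) - sqrt(2 - sqrt(2))*exp(I*pi/4) + sqrt(sqrt(2) + 2)*exp(I*pi/4))/8 on |011>, 0 on |100>, sqrt(2)*(-sqrt(sqrt(2) + 2) + sqrt(2 - sqrt(2)) - sqrt(sqrt(2) + 2)*exp(I*pi/4) - sqrt(2 - sqrt(2))*exp(I*pi/4))/8 on |101>, 0 on |110>, sqrt(2)*(-sqrt(sqrt(2) + 2) + sqrt(2 - sqrt(2)) - sqrt(sqrt(2) + 2)*exp(I*pi/4) - sqrt(2 - sqrt(2))*exp(I*pi/4))/8 on |111>.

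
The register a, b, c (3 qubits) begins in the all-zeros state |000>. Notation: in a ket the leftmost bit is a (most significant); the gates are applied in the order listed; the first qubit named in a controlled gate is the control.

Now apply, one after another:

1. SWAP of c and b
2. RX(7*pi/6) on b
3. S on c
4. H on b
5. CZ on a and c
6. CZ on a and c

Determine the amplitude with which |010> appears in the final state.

|010> carries amplitude (1 - I)*(-sqrt(3) + I)/4 in the final state.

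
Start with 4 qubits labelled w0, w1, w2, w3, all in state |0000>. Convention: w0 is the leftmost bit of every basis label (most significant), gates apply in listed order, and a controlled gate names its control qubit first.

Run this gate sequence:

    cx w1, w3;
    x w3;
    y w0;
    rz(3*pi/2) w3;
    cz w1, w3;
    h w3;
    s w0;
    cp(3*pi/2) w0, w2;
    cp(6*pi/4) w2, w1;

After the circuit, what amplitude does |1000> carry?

|1000> carries amplitude -sqrt(2)*exp(3*I*pi/4)/2 in the final state.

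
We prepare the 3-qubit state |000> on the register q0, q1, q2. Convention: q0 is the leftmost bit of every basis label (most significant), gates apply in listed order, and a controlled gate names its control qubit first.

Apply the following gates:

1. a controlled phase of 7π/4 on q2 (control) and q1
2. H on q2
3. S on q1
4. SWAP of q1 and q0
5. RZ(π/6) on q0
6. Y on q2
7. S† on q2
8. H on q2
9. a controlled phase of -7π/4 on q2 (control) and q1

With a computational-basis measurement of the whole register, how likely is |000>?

Outcome |000> occurs with probability 1/2.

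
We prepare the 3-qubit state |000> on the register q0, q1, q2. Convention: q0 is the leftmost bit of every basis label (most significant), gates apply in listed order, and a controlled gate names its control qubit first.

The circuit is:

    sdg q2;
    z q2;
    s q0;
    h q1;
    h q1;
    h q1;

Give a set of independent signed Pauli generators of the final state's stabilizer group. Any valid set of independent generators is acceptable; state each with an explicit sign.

The stabilizer group can be generated by +IXI, +ZII, +IIZ, among other valid generating sets. Key observation: the block from step 5 through step 6 cancels to the identity and can be dropped.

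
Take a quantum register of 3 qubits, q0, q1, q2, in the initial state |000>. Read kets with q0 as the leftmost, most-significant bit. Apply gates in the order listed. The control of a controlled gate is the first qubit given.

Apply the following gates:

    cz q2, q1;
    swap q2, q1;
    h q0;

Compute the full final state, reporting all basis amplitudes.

The final amplitudes are sqrt(2)/2 on |000>, sqrt(2)/2 on |100>, and 0 on every other basis state.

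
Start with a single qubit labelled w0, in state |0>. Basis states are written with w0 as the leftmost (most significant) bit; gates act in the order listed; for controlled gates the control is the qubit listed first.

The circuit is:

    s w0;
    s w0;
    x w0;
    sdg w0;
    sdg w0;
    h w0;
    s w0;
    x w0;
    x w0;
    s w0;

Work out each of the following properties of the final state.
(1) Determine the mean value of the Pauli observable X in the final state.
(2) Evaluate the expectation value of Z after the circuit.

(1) In the final state, X has expectation 1.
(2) In the final state, Z has expectation 0.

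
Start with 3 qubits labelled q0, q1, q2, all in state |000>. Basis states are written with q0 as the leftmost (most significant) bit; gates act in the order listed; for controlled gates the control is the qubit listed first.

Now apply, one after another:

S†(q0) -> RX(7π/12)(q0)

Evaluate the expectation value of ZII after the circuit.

The observable ZII averages to -sqrt(6)/4 + sqrt(2)/4.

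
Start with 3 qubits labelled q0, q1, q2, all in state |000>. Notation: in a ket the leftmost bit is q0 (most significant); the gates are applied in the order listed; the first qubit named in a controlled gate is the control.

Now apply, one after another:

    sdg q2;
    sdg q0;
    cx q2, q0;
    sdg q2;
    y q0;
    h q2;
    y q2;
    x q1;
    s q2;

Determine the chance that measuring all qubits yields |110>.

The probability of measuring |110> is 1/2.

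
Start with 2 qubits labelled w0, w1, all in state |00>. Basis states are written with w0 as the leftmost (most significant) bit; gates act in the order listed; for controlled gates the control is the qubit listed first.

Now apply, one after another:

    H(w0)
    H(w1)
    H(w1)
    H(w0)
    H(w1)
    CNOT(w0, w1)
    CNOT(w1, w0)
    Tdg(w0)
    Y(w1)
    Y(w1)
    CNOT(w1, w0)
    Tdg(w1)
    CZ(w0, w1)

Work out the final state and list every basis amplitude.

The resulting statevector has amplitude sqrt(2)/2 on |00>, -sqrt(2)*I/2 on |01>, 0 on |10>, 0 on |11>. Key observation: gates 1-4 undo each other exactly, leaving only the rest of the circuit to track.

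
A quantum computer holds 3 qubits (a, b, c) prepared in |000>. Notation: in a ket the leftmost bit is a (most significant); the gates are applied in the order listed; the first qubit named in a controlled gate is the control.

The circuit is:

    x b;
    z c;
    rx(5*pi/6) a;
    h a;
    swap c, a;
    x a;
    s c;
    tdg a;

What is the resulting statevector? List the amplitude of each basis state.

After the circuit, the state carries amplitude (-sqrt(3) + 1 + I + sqrt(3)*I)*exp(3*I*pi/4)/4 on |110>, (1 + sqrt(3) - sqrt(3)*I + I)*exp(3*I*pi/4)/4 on |111>, and 0 on every other basis state.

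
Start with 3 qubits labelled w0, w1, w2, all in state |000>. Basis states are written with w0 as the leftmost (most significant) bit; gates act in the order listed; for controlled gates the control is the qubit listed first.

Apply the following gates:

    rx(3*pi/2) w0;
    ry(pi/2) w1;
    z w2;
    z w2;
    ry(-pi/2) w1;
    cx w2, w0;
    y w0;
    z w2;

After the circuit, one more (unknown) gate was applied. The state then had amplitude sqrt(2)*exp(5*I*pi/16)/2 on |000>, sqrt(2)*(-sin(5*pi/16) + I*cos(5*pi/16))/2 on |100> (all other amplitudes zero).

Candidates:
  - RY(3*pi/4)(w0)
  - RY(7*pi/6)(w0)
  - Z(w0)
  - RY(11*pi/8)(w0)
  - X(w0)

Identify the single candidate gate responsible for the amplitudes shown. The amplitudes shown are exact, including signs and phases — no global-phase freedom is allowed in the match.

The unique candidate consistent with the amplitudes is RY(11*pi/8)(w0). Key observation: the block from step 2 through step 5 cancels to the identity and can be dropped.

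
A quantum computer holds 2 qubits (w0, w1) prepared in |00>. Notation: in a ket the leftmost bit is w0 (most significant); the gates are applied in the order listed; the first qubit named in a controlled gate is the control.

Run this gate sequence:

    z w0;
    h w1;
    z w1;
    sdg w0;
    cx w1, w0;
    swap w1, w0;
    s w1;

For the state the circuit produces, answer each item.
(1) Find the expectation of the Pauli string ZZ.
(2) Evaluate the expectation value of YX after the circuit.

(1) In the final state, ZZ has expectation 1.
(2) The observable YX averages to -1.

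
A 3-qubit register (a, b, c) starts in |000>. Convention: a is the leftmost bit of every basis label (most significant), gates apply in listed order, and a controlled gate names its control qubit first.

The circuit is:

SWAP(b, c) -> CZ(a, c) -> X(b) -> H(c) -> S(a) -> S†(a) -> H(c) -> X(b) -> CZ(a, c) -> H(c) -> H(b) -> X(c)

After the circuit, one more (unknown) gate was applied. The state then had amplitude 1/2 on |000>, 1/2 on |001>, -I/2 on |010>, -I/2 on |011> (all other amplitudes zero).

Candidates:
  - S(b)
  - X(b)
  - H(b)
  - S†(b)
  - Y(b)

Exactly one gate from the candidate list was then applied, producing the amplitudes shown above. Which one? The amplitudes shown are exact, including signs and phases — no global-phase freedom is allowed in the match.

The applied gate was S†(b). Key observation: the block from step 2 through step 9 cancels to the identity and can be dropped.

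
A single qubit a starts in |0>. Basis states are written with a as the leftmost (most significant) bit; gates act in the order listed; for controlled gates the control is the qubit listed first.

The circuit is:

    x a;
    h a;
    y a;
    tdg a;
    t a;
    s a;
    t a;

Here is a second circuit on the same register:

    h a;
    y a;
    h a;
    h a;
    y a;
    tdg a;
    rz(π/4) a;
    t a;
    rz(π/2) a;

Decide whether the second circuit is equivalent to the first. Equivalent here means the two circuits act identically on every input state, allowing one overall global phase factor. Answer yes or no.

No — the two circuits implement different unitaries, even allowing a global phase.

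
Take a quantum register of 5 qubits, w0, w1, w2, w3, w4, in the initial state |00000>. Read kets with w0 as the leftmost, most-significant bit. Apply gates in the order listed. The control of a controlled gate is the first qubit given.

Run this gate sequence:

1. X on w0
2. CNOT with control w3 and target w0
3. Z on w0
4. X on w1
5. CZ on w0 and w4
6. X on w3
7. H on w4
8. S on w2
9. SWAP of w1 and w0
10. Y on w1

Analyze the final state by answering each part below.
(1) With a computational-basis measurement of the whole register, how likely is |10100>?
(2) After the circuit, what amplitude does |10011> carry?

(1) The probability of measuring |10100> is 0.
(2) The final state's coefficient on |10011> equals sqrt(2)*I/2.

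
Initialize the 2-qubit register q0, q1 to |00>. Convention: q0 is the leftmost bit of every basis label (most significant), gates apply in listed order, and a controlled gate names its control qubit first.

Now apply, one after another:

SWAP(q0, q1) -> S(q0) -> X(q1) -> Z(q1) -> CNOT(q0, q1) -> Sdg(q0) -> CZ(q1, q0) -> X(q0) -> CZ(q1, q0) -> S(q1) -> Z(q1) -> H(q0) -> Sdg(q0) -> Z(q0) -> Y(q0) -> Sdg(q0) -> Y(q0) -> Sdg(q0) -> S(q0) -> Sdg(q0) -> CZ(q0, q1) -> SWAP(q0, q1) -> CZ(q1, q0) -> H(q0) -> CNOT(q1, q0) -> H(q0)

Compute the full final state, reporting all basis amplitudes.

After the circuit, the state carries amplitude 0 on |00>, 0 on |01>, -sqrt(2)/2 on |10>, -sqrt(2)*I/2 on |11>.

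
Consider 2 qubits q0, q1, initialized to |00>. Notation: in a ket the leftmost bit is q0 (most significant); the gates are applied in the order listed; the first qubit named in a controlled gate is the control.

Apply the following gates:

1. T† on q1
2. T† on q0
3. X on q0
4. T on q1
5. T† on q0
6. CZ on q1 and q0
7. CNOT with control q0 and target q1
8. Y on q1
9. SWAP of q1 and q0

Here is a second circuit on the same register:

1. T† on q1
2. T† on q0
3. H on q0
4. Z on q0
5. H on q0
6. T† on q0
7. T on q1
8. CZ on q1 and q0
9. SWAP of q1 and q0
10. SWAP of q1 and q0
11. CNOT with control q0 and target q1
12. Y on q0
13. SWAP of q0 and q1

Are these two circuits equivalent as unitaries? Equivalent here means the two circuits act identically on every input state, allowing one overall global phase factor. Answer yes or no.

No, they are not equivalent — no single phase factor reconciles the two unitaries.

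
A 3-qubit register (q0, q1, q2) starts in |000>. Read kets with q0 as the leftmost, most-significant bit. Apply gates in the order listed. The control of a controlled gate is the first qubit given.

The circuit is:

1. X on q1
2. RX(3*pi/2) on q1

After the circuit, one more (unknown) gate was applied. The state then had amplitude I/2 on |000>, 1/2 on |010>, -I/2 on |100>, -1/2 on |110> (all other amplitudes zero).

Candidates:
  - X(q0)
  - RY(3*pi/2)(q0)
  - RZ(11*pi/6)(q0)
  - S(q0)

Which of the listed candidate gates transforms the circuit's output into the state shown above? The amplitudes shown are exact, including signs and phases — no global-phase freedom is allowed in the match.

The applied gate was RY(3*pi/2)(q0).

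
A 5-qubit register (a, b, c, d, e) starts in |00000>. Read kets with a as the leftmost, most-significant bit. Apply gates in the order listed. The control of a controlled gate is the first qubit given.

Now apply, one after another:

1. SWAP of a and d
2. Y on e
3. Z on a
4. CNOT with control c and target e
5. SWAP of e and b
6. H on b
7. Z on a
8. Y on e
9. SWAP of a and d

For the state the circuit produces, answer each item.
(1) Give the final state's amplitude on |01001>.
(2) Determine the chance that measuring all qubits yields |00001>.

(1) The final state's coefficient on |01001> equals sqrt(2)/2.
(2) The probability of measuring |00001> is 1/2.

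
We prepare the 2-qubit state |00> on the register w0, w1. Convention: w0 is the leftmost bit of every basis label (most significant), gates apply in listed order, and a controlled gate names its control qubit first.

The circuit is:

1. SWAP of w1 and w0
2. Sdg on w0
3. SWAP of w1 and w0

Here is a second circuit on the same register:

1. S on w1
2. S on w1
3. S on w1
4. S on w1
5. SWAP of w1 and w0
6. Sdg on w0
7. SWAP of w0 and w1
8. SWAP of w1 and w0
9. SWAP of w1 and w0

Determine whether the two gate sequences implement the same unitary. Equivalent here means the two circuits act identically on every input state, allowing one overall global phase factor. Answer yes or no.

Yes: on every input state the two circuits agree up to one overall phase factor.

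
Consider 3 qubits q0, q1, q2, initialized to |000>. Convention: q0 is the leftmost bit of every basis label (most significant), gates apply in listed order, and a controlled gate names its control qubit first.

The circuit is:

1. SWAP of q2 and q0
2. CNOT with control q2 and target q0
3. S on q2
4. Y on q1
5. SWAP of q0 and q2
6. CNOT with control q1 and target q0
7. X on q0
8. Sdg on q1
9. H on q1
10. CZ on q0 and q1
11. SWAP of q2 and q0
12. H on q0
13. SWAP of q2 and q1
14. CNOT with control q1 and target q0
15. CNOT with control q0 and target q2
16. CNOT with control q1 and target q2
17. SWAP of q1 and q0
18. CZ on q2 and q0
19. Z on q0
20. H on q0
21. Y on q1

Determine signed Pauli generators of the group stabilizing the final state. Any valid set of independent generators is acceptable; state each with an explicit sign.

The stabilizer group can be generated by +XII, +IXI, -IIX, among other valid generating sets.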